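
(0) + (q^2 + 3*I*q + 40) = q^2 + 3*I*q + 40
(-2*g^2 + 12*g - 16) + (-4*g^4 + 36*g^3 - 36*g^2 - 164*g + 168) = -4*g^4 + 36*g^3 - 38*g^2 - 152*g + 152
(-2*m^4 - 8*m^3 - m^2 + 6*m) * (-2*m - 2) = 4*m^5 + 20*m^4 + 18*m^3 - 10*m^2 - 12*m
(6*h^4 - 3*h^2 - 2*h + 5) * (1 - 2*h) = -12*h^5 + 6*h^4 + 6*h^3 + h^2 - 12*h + 5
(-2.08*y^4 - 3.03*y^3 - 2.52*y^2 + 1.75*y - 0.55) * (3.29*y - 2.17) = -6.8432*y^5 - 5.4551*y^4 - 1.7157*y^3 + 11.2259*y^2 - 5.607*y + 1.1935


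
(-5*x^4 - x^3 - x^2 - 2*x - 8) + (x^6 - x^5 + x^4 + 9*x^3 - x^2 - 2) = x^6 - x^5 - 4*x^4 + 8*x^3 - 2*x^2 - 2*x - 10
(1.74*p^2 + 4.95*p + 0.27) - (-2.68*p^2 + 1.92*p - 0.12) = 4.42*p^2 + 3.03*p + 0.39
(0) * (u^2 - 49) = 0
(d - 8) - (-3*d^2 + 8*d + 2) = 3*d^2 - 7*d - 10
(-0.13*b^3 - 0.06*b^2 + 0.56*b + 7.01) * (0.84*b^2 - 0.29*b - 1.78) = -0.1092*b^5 - 0.0127*b^4 + 0.7192*b^3 + 5.8328*b^2 - 3.0297*b - 12.4778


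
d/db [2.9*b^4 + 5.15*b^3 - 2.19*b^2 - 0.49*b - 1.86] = 11.6*b^3 + 15.45*b^2 - 4.38*b - 0.49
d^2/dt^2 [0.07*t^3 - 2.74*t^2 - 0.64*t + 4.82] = 0.42*t - 5.48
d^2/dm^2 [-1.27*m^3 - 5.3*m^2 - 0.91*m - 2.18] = -7.62*m - 10.6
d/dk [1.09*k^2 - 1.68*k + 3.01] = 2.18*k - 1.68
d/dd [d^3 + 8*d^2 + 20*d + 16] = 3*d^2 + 16*d + 20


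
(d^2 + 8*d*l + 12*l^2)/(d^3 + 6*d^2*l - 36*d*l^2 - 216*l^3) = (d + 2*l)/(d^2 - 36*l^2)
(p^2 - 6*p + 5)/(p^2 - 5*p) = (p - 1)/p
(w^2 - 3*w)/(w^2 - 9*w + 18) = w/(w - 6)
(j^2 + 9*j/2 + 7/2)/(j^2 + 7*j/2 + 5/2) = (2*j + 7)/(2*j + 5)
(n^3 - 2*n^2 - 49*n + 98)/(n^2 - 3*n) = (n^3 - 2*n^2 - 49*n + 98)/(n*(n - 3))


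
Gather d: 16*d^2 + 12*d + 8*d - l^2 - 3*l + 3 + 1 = 16*d^2 + 20*d - l^2 - 3*l + 4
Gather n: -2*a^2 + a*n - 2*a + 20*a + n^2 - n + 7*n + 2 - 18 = -2*a^2 + 18*a + n^2 + n*(a + 6) - 16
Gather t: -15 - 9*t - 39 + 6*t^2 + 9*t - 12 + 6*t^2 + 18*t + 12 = 12*t^2 + 18*t - 54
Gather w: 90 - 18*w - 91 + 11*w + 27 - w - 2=24 - 8*w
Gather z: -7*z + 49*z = 42*z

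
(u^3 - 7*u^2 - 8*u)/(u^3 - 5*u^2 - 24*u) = (u + 1)/(u + 3)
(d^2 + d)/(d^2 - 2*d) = (d + 1)/(d - 2)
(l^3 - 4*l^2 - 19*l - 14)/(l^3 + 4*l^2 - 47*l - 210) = (l^2 + 3*l + 2)/(l^2 + 11*l + 30)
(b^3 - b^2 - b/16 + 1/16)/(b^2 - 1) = (b^2 - 1/16)/(b + 1)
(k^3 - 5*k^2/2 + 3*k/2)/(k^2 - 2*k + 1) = k*(2*k - 3)/(2*(k - 1))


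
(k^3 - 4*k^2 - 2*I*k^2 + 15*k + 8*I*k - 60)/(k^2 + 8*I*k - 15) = (k^2 - k*(4 + 5*I) + 20*I)/(k + 5*I)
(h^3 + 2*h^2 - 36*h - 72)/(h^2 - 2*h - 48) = (h^2 - 4*h - 12)/(h - 8)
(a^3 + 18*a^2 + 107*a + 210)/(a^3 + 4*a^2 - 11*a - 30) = (a^2 + 13*a + 42)/(a^2 - a - 6)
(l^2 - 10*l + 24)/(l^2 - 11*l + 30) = (l - 4)/(l - 5)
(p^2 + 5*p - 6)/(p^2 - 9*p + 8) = (p + 6)/(p - 8)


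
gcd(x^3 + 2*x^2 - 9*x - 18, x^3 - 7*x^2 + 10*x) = 1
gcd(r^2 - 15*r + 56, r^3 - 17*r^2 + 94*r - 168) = r - 7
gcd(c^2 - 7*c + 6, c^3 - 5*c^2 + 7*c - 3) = c - 1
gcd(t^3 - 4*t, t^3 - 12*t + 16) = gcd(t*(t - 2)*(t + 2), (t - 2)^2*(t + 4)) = t - 2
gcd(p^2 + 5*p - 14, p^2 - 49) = p + 7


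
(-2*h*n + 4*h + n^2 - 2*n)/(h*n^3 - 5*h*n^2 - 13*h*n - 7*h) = (2*h*n - 4*h - n^2 + 2*n)/(h*(-n^3 + 5*n^2 + 13*n + 7))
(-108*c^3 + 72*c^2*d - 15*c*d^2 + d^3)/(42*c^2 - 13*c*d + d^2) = (-18*c^2 + 9*c*d - d^2)/(7*c - d)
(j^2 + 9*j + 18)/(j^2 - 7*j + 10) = (j^2 + 9*j + 18)/(j^2 - 7*j + 10)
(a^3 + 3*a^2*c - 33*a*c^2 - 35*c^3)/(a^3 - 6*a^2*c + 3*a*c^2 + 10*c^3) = (a + 7*c)/(a - 2*c)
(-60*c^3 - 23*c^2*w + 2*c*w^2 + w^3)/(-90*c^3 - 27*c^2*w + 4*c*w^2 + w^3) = (4*c + w)/(6*c + w)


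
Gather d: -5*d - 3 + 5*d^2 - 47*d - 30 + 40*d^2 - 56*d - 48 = 45*d^2 - 108*d - 81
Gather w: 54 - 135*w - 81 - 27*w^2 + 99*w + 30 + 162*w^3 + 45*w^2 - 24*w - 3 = 162*w^3 + 18*w^2 - 60*w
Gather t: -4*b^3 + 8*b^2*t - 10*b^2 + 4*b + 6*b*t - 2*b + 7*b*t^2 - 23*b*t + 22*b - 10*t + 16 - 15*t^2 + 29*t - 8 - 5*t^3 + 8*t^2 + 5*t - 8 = -4*b^3 - 10*b^2 + 24*b - 5*t^3 + t^2*(7*b - 7) + t*(8*b^2 - 17*b + 24)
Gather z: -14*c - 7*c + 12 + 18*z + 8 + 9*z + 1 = -21*c + 27*z + 21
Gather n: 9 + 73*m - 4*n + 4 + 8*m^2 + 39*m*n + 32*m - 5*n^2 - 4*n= 8*m^2 + 105*m - 5*n^2 + n*(39*m - 8) + 13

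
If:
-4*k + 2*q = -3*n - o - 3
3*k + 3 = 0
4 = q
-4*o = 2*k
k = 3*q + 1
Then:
No Solution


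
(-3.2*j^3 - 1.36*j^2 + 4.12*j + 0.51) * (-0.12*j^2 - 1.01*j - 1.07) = 0.384*j^5 + 3.3952*j^4 + 4.3032*j^3 - 2.7672*j^2 - 4.9235*j - 0.5457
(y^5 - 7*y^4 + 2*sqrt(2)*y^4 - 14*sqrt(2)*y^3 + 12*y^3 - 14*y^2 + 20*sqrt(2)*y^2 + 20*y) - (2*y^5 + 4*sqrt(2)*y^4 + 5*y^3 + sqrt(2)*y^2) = -y^5 - 7*y^4 - 2*sqrt(2)*y^4 - 14*sqrt(2)*y^3 + 7*y^3 - 14*y^2 + 19*sqrt(2)*y^2 + 20*y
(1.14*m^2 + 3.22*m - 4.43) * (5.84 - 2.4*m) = -2.736*m^3 - 1.0704*m^2 + 29.4368*m - 25.8712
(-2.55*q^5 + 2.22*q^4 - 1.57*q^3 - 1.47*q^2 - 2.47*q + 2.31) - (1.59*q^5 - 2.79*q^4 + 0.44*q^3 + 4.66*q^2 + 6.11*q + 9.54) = -4.14*q^5 + 5.01*q^4 - 2.01*q^3 - 6.13*q^2 - 8.58*q - 7.23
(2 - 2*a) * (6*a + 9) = -12*a^2 - 6*a + 18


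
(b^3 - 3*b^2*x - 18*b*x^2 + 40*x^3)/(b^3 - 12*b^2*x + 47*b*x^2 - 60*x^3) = (b^2 + 2*b*x - 8*x^2)/(b^2 - 7*b*x + 12*x^2)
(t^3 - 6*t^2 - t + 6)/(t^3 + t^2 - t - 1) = (t - 6)/(t + 1)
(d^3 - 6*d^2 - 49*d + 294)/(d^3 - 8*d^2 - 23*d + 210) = (d + 7)/(d + 5)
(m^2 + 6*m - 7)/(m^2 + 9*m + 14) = (m - 1)/(m + 2)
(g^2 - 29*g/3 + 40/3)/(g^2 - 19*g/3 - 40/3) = (3*g - 5)/(3*g + 5)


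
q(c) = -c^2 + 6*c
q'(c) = 6 - 2*c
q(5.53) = 2.60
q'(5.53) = -5.06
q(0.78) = 4.07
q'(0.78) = 4.44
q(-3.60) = -34.56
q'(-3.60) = 13.20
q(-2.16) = -17.63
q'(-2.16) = 10.32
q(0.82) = 4.25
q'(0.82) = 4.36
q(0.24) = 1.38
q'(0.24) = 5.52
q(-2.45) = -20.70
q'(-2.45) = 10.90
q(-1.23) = -8.89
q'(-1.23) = 8.46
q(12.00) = -72.00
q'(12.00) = -18.00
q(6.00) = 0.00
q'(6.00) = -6.00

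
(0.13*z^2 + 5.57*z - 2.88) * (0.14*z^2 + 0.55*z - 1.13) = 0.0182*z^4 + 0.8513*z^3 + 2.5134*z^2 - 7.8781*z + 3.2544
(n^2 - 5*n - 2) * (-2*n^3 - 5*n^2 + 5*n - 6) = -2*n^5 + 5*n^4 + 34*n^3 - 21*n^2 + 20*n + 12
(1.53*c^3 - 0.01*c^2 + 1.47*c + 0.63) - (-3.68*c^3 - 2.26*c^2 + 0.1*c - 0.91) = 5.21*c^3 + 2.25*c^2 + 1.37*c + 1.54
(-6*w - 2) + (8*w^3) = 8*w^3 - 6*w - 2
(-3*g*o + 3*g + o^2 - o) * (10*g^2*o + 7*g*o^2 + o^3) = -30*g^3*o^2 + 30*g^3*o - 11*g^2*o^3 + 11*g^2*o^2 + 4*g*o^4 - 4*g*o^3 + o^5 - o^4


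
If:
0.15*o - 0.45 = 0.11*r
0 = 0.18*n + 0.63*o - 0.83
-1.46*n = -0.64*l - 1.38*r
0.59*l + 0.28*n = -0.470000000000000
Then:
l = -0.04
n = -1.60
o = 1.77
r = -1.67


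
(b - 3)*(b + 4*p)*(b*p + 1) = b^3*p + 4*b^2*p^2 - 3*b^2*p + b^2 - 12*b*p^2 + 4*b*p - 3*b - 12*p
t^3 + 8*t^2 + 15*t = t*(t + 3)*(t + 5)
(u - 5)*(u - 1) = u^2 - 6*u + 5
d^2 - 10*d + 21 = (d - 7)*(d - 3)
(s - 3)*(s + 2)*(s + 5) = s^3 + 4*s^2 - 11*s - 30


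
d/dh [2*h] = 2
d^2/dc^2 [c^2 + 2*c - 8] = 2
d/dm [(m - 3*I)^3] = 3*(m - 3*I)^2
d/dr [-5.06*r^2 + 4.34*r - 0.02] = 4.34 - 10.12*r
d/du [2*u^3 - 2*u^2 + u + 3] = 6*u^2 - 4*u + 1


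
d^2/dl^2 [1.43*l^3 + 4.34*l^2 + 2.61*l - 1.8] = 8.58*l + 8.68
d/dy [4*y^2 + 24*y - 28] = 8*y + 24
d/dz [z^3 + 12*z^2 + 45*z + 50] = 3*z^2 + 24*z + 45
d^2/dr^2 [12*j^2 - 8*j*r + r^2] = 2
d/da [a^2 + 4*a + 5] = 2*a + 4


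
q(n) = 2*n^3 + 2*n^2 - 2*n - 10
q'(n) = 6*n^2 + 4*n - 2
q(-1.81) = -11.69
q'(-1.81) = 10.42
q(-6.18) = -393.31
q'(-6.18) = 202.43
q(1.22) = -5.83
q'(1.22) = 11.81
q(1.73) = 2.88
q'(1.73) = 22.88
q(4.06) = 148.69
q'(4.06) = 113.14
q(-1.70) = -10.65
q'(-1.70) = 8.54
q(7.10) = 792.44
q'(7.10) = 328.86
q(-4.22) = -116.25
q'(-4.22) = 87.97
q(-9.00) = -1288.00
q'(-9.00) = 448.00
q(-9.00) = -1288.00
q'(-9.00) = 448.00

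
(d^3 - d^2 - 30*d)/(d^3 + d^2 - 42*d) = (d + 5)/(d + 7)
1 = 1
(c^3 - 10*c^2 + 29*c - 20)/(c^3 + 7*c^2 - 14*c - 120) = (c^2 - 6*c + 5)/(c^2 + 11*c + 30)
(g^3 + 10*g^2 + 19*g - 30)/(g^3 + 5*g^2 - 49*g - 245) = (g^2 + 5*g - 6)/(g^2 - 49)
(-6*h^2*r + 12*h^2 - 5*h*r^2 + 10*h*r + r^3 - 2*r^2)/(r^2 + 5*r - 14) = (-6*h^2 - 5*h*r + r^2)/(r + 7)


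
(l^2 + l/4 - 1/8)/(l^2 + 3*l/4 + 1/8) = (4*l - 1)/(4*l + 1)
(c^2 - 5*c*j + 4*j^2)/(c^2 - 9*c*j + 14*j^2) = (c^2 - 5*c*j + 4*j^2)/(c^2 - 9*c*j + 14*j^2)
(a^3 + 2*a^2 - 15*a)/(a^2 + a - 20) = a*(a - 3)/(a - 4)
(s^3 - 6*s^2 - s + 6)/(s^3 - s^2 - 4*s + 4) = (s^2 - 5*s - 6)/(s^2 - 4)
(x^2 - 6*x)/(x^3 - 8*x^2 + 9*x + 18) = x/(x^2 - 2*x - 3)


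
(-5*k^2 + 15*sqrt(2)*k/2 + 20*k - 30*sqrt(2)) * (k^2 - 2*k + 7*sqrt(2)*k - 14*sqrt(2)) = -5*k^4 - 55*sqrt(2)*k^3/2 + 30*k^3 + 65*k^2 + 165*sqrt(2)*k^2 - 630*k - 220*sqrt(2)*k + 840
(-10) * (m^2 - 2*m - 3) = -10*m^2 + 20*m + 30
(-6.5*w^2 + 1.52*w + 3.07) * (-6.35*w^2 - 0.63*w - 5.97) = 41.275*w^4 - 5.557*w^3 + 18.3529*w^2 - 11.0085*w - 18.3279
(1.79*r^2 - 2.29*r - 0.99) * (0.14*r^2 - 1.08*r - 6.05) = 0.2506*r^4 - 2.2538*r^3 - 8.4949*r^2 + 14.9237*r + 5.9895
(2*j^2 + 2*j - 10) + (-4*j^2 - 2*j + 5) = -2*j^2 - 5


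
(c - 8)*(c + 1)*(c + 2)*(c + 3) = c^4 - 2*c^3 - 37*c^2 - 82*c - 48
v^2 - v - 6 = (v - 3)*(v + 2)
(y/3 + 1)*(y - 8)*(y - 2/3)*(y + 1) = y^4/3 - 14*y^3/9 - 79*y^2/9 - 14*y/9 + 16/3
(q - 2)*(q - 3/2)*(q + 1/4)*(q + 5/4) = q^4 - 2*q^3 - 31*q^2/16 + 109*q/32 + 15/16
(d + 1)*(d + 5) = d^2 + 6*d + 5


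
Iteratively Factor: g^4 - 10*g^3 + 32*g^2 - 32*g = (g - 4)*(g^3 - 6*g^2 + 8*g) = (g - 4)^2*(g^2 - 2*g) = g*(g - 4)^2*(g - 2)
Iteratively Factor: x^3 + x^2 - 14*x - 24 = (x + 2)*(x^2 - x - 12) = (x - 4)*(x + 2)*(x + 3)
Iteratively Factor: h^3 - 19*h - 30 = (h - 5)*(h^2 + 5*h + 6) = (h - 5)*(h + 2)*(h + 3)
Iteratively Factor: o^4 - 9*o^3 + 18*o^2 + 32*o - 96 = (o - 4)*(o^3 - 5*o^2 - 2*o + 24) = (o - 4)*(o - 3)*(o^2 - 2*o - 8) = (o - 4)^2*(o - 3)*(o + 2)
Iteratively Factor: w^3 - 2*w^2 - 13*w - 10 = (w + 2)*(w^2 - 4*w - 5) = (w + 1)*(w + 2)*(w - 5)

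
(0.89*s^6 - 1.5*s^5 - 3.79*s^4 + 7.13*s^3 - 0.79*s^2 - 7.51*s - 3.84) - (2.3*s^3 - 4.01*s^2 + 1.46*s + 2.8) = 0.89*s^6 - 1.5*s^5 - 3.79*s^4 + 4.83*s^3 + 3.22*s^2 - 8.97*s - 6.64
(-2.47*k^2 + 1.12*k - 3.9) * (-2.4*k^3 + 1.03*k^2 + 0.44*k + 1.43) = 5.928*k^5 - 5.2321*k^4 + 9.4268*k^3 - 7.0563*k^2 - 0.1144*k - 5.577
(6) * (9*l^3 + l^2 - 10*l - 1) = 54*l^3 + 6*l^2 - 60*l - 6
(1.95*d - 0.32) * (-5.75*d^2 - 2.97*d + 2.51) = -11.2125*d^3 - 3.9515*d^2 + 5.8449*d - 0.8032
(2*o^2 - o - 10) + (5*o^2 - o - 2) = 7*o^2 - 2*o - 12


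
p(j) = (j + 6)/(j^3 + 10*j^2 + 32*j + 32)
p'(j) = (j + 6)*(-3*j^2 - 20*j - 32)/(j^3 + 10*j^2 + 32*j + 32)^2 + 1/(j^3 + 10*j^2 + 32*j + 32) = 2*(-j^2 - 10*j - 20)/(j^5 + 16*j^4 + 100*j^3 + 304*j^2 + 448*j + 256)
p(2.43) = 0.05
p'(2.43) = -0.02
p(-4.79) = -0.69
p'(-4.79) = -2.58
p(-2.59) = -2.91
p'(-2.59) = -1.66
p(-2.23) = -5.23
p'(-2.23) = -18.22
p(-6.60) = 0.02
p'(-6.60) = -0.01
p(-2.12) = -9.15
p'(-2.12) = -68.86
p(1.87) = 0.06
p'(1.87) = -0.03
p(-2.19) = -6.12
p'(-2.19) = -27.06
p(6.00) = 0.02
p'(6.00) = 0.00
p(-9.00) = 0.02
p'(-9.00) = 0.00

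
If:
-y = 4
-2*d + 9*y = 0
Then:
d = -18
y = -4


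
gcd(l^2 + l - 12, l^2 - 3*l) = l - 3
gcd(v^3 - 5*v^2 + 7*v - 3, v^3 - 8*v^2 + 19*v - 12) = v^2 - 4*v + 3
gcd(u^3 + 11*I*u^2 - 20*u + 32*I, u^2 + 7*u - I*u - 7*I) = u - I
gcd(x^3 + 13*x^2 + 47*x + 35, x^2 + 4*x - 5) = x + 5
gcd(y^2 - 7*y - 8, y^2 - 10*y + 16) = y - 8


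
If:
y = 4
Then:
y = 4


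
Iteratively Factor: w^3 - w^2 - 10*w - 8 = (w - 4)*(w^2 + 3*w + 2) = (w - 4)*(w + 2)*(w + 1)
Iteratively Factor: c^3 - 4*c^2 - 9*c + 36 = (c - 3)*(c^2 - c - 12) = (c - 4)*(c - 3)*(c + 3)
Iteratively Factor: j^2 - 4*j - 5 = (j + 1)*(j - 5)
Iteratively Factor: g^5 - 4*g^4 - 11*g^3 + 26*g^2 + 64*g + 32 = (g + 1)*(g^4 - 5*g^3 - 6*g^2 + 32*g + 32) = (g - 4)*(g + 1)*(g^3 - g^2 - 10*g - 8) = (g - 4)*(g + 1)^2*(g^2 - 2*g - 8) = (g - 4)^2*(g + 1)^2*(g + 2)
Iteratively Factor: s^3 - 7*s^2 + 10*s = (s - 5)*(s^2 - 2*s) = s*(s - 5)*(s - 2)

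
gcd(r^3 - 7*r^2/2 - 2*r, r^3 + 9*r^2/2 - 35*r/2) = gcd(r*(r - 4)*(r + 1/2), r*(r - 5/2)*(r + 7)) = r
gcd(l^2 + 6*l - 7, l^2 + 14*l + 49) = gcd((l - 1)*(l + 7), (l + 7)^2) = l + 7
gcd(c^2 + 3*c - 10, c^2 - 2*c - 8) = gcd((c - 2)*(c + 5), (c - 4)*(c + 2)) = 1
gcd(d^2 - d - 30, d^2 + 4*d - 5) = d + 5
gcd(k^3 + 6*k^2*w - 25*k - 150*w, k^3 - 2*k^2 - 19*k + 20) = k - 5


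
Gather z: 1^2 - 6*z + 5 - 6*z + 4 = 10 - 12*z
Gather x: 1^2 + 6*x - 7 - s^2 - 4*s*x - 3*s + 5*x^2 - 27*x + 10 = -s^2 - 3*s + 5*x^2 + x*(-4*s - 21) + 4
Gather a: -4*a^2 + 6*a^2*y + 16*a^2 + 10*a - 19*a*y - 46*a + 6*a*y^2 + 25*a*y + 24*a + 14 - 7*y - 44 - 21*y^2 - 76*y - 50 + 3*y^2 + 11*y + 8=a^2*(6*y + 12) + a*(6*y^2 + 6*y - 12) - 18*y^2 - 72*y - 72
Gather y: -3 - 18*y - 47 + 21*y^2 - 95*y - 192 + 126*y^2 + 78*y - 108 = 147*y^2 - 35*y - 350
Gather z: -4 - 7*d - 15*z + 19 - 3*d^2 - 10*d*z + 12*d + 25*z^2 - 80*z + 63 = -3*d^2 + 5*d + 25*z^2 + z*(-10*d - 95) + 78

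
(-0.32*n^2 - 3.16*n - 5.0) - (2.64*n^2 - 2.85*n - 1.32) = -2.96*n^2 - 0.31*n - 3.68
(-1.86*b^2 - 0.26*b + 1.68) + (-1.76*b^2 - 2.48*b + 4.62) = -3.62*b^2 - 2.74*b + 6.3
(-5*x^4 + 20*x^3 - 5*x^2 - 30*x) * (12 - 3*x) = 15*x^5 - 120*x^4 + 255*x^3 + 30*x^2 - 360*x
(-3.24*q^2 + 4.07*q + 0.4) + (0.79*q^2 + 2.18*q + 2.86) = -2.45*q^2 + 6.25*q + 3.26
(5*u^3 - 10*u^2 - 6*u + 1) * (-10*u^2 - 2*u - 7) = -50*u^5 + 90*u^4 + 45*u^3 + 72*u^2 + 40*u - 7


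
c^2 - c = c*(c - 1)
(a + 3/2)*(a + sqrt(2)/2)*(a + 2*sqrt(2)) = a^3 + 3*a^2/2 + 5*sqrt(2)*a^2/2 + 2*a + 15*sqrt(2)*a/4 + 3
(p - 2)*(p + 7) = p^2 + 5*p - 14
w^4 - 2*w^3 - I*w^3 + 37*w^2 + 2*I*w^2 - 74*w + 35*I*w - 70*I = (w - 2)*(w - 7*I)*(w + I)*(w + 5*I)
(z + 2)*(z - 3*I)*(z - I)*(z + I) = z^4 + 2*z^3 - 3*I*z^3 + z^2 - 6*I*z^2 + 2*z - 3*I*z - 6*I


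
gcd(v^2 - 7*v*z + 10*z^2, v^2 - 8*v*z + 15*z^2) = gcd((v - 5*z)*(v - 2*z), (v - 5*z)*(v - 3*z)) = -v + 5*z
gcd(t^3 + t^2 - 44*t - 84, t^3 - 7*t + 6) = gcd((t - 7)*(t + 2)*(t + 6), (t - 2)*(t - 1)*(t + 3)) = 1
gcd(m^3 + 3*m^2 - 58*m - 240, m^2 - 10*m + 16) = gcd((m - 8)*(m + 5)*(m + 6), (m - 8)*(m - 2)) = m - 8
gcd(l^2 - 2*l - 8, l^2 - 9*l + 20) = l - 4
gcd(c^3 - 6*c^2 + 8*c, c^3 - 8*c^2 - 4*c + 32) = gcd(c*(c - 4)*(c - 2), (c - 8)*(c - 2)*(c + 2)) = c - 2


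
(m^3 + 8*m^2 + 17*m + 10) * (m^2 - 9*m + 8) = m^5 - m^4 - 47*m^3 - 79*m^2 + 46*m + 80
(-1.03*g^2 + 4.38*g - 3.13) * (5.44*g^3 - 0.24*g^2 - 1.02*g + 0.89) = -5.6032*g^5 + 24.0744*g^4 - 17.0278*g^3 - 4.6331*g^2 + 7.0908*g - 2.7857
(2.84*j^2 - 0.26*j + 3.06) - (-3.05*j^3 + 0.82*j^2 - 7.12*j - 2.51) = 3.05*j^3 + 2.02*j^2 + 6.86*j + 5.57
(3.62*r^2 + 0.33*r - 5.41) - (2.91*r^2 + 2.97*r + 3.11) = 0.71*r^2 - 2.64*r - 8.52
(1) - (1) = 0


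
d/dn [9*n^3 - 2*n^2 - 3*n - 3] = 27*n^2 - 4*n - 3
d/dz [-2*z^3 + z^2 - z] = -6*z^2 + 2*z - 1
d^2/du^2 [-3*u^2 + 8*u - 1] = -6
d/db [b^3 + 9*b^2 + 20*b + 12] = 3*b^2 + 18*b + 20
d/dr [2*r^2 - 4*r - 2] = 4*r - 4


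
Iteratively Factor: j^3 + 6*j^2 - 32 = (j + 4)*(j^2 + 2*j - 8) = (j + 4)^2*(j - 2)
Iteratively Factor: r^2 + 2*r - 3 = (r + 3)*(r - 1)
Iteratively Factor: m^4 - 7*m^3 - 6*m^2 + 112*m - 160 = (m - 2)*(m^3 - 5*m^2 - 16*m + 80) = (m - 4)*(m - 2)*(m^2 - m - 20) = (m - 4)*(m - 2)*(m + 4)*(m - 5)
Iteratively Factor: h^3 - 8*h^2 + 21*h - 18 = (h - 2)*(h^2 - 6*h + 9) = (h - 3)*(h - 2)*(h - 3)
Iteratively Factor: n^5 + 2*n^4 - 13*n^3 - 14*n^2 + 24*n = (n + 2)*(n^4 - 13*n^2 + 12*n) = (n + 2)*(n + 4)*(n^3 - 4*n^2 + 3*n) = n*(n + 2)*(n + 4)*(n^2 - 4*n + 3) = n*(n - 3)*(n + 2)*(n + 4)*(n - 1)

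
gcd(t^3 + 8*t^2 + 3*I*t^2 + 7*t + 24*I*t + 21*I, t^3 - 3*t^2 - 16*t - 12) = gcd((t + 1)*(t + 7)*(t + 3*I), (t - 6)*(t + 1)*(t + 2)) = t + 1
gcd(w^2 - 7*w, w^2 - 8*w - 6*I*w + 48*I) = 1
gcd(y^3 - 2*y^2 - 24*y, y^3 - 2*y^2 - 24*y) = y^3 - 2*y^2 - 24*y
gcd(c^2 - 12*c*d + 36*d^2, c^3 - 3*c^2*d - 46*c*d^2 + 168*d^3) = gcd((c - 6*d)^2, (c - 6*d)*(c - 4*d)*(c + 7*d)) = c - 6*d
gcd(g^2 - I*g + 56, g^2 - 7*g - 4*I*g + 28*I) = 1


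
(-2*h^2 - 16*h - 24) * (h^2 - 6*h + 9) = -2*h^4 - 4*h^3 + 54*h^2 - 216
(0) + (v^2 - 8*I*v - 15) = v^2 - 8*I*v - 15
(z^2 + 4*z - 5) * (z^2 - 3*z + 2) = z^4 + z^3 - 15*z^2 + 23*z - 10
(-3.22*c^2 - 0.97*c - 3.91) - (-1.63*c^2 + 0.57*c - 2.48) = -1.59*c^2 - 1.54*c - 1.43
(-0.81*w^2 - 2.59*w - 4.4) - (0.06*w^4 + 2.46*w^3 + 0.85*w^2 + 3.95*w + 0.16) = -0.06*w^4 - 2.46*w^3 - 1.66*w^2 - 6.54*w - 4.56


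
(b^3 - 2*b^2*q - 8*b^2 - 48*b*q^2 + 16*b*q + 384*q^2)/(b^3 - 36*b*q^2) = (-b^2 + 8*b*q + 8*b - 64*q)/(b*(-b + 6*q))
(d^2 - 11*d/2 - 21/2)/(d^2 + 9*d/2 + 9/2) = (d - 7)/(d + 3)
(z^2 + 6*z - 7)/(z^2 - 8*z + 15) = (z^2 + 6*z - 7)/(z^2 - 8*z + 15)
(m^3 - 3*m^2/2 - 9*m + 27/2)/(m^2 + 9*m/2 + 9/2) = (2*m^2 - 9*m + 9)/(2*m + 3)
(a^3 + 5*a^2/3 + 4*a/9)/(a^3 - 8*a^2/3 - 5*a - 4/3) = a*(3*a + 4)/(3*(a^2 - 3*a - 4))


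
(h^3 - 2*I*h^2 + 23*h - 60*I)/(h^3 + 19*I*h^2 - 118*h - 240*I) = (h^2 - 7*I*h - 12)/(h^2 + 14*I*h - 48)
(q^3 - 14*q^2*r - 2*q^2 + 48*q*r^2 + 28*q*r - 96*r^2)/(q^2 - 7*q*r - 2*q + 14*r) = (q^2 - 14*q*r + 48*r^2)/(q - 7*r)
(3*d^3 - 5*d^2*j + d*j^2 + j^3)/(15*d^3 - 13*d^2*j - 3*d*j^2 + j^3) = (d - j)/(5*d - j)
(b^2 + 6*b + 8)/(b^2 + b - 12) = (b + 2)/(b - 3)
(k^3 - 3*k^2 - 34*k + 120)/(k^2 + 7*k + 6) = (k^2 - 9*k + 20)/(k + 1)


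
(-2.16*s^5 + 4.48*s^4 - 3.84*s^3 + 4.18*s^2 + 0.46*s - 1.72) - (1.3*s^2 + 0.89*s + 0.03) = -2.16*s^5 + 4.48*s^4 - 3.84*s^3 + 2.88*s^2 - 0.43*s - 1.75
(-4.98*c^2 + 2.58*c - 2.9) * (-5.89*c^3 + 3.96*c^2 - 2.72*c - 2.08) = 29.3322*c^5 - 34.917*c^4 + 40.8434*c^3 - 8.1432*c^2 + 2.5216*c + 6.032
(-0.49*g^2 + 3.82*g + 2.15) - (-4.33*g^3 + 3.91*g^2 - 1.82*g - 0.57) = 4.33*g^3 - 4.4*g^2 + 5.64*g + 2.72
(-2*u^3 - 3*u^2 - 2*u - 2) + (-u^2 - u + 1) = -2*u^3 - 4*u^2 - 3*u - 1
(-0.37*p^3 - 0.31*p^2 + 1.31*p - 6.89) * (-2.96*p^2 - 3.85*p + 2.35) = 1.0952*p^5 + 2.3421*p^4 - 3.5536*p^3 + 14.6224*p^2 + 29.605*p - 16.1915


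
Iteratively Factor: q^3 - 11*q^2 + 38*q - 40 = (q - 2)*(q^2 - 9*q + 20) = (q - 5)*(q - 2)*(q - 4)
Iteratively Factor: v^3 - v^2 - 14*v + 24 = (v - 2)*(v^2 + v - 12) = (v - 2)*(v + 4)*(v - 3)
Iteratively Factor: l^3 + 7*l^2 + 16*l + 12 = (l + 3)*(l^2 + 4*l + 4) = (l + 2)*(l + 3)*(l + 2)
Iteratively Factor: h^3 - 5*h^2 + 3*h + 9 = (h + 1)*(h^2 - 6*h + 9) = (h - 3)*(h + 1)*(h - 3)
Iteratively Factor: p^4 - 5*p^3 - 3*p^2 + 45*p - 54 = (p - 2)*(p^3 - 3*p^2 - 9*p + 27) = (p - 3)*(p - 2)*(p^2 - 9) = (p - 3)*(p - 2)*(p + 3)*(p - 3)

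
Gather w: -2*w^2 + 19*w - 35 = -2*w^2 + 19*w - 35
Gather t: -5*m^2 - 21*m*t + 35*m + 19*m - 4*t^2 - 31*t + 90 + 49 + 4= -5*m^2 + 54*m - 4*t^2 + t*(-21*m - 31) + 143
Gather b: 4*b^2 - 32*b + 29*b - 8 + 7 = 4*b^2 - 3*b - 1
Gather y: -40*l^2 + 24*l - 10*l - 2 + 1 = -40*l^2 + 14*l - 1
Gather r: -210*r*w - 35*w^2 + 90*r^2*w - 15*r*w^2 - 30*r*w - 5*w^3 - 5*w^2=90*r^2*w + r*(-15*w^2 - 240*w) - 5*w^3 - 40*w^2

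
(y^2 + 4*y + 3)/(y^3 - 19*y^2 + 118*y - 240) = (y^2 + 4*y + 3)/(y^3 - 19*y^2 + 118*y - 240)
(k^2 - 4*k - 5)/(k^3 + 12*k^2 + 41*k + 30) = (k - 5)/(k^2 + 11*k + 30)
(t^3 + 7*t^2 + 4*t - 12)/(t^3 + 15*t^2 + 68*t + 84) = (t - 1)/(t + 7)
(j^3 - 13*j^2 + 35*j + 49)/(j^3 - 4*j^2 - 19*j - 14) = (j - 7)/(j + 2)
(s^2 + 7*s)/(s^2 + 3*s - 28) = s/(s - 4)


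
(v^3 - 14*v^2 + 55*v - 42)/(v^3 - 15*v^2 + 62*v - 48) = (v - 7)/(v - 8)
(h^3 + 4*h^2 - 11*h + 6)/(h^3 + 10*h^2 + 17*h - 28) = (h^2 + 5*h - 6)/(h^2 + 11*h + 28)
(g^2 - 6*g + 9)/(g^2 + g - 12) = (g - 3)/(g + 4)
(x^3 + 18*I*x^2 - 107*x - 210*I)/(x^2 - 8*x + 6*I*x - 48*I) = (x^2 + 12*I*x - 35)/(x - 8)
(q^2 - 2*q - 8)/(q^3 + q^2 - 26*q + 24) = (q + 2)/(q^2 + 5*q - 6)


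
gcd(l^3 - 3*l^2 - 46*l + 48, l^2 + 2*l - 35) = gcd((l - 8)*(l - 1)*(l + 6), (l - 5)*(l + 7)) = 1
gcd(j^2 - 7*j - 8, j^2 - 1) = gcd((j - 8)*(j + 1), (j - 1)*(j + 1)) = j + 1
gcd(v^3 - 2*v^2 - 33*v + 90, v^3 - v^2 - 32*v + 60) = v^2 + v - 30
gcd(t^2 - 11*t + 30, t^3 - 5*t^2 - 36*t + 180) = t^2 - 11*t + 30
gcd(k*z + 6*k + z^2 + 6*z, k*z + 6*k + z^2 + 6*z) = k*z + 6*k + z^2 + 6*z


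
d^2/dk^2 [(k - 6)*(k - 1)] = 2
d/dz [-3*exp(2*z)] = -6*exp(2*z)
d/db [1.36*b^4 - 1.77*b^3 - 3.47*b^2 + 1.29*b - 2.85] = 5.44*b^3 - 5.31*b^2 - 6.94*b + 1.29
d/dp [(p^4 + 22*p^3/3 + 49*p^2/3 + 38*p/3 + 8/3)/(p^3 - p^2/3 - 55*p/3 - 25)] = (9*p^6 - 6*p^5 - 664*p^4 - 3548*p^3 - 7679*p^2 - 7334*p - 2410)/(9*p^6 - 6*p^5 - 329*p^4 - 340*p^3 + 3175*p^2 + 8250*p + 5625)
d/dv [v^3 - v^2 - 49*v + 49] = 3*v^2 - 2*v - 49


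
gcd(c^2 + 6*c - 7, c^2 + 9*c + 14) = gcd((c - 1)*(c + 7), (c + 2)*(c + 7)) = c + 7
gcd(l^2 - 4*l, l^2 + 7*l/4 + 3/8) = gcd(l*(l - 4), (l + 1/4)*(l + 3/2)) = 1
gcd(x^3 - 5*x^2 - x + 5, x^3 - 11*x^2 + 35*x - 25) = x^2 - 6*x + 5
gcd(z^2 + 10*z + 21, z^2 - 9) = z + 3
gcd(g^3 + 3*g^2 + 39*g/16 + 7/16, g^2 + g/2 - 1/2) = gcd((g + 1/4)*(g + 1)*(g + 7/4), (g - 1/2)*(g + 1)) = g + 1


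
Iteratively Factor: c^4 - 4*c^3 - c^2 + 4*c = (c + 1)*(c^3 - 5*c^2 + 4*c) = (c - 1)*(c + 1)*(c^2 - 4*c) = c*(c - 1)*(c + 1)*(c - 4)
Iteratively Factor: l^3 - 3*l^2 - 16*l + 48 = (l - 4)*(l^2 + l - 12) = (l - 4)*(l - 3)*(l + 4)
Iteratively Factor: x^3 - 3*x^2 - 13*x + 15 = (x - 5)*(x^2 + 2*x - 3) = (x - 5)*(x + 3)*(x - 1)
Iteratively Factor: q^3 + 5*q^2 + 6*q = (q)*(q^2 + 5*q + 6) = q*(q + 2)*(q + 3)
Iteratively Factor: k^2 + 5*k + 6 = (k + 2)*(k + 3)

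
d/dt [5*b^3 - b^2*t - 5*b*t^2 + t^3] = -b^2 - 10*b*t + 3*t^2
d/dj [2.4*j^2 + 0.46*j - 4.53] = 4.8*j + 0.46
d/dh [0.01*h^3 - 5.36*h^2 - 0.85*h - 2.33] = 0.03*h^2 - 10.72*h - 0.85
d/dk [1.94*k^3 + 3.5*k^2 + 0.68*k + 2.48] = 5.82*k^2 + 7.0*k + 0.68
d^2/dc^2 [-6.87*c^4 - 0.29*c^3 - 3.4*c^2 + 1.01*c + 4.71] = -82.44*c^2 - 1.74*c - 6.8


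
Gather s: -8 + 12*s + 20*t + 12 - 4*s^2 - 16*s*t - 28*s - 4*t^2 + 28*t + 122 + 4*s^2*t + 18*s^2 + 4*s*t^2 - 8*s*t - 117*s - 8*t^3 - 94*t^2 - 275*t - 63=s^2*(4*t + 14) + s*(4*t^2 - 24*t - 133) - 8*t^3 - 98*t^2 - 227*t + 63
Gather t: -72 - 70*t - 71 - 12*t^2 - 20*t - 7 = -12*t^2 - 90*t - 150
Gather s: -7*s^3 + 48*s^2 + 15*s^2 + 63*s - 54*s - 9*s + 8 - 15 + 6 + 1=-7*s^3 + 63*s^2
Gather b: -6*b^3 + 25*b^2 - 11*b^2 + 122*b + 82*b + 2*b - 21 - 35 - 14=-6*b^3 + 14*b^2 + 206*b - 70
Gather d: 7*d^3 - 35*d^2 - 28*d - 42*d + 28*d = 7*d^3 - 35*d^2 - 42*d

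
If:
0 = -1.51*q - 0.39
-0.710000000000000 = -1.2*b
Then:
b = 0.59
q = -0.26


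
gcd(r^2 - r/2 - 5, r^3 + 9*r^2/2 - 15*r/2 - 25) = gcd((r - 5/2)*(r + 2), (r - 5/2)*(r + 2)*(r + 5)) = r^2 - r/2 - 5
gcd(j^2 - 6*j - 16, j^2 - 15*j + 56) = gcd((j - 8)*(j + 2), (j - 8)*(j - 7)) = j - 8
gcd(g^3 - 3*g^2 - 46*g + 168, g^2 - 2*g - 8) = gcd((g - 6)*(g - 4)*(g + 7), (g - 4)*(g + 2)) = g - 4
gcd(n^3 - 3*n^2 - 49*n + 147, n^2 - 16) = 1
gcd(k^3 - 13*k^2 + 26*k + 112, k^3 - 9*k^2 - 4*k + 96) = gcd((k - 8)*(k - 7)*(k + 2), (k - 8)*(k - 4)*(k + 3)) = k - 8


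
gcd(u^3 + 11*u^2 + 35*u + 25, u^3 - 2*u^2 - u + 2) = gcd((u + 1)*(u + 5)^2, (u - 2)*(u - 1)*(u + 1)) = u + 1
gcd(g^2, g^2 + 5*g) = g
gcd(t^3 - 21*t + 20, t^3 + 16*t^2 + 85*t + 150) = t + 5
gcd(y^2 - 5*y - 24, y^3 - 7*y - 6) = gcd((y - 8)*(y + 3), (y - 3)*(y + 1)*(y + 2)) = 1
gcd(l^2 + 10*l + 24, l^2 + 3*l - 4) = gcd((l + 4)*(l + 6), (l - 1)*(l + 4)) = l + 4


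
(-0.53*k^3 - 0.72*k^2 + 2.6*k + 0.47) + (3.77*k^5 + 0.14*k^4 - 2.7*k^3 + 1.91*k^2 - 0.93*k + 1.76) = 3.77*k^5 + 0.14*k^4 - 3.23*k^3 + 1.19*k^2 + 1.67*k + 2.23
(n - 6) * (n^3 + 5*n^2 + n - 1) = n^4 - n^3 - 29*n^2 - 7*n + 6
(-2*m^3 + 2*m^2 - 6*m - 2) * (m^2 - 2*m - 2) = -2*m^5 + 6*m^4 - 6*m^3 + 6*m^2 + 16*m + 4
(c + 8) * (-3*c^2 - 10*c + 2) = -3*c^3 - 34*c^2 - 78*c + 16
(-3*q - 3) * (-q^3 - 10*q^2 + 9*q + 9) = 3*q^4 + 33*q^3 + 3*q^2 - 54*q - 27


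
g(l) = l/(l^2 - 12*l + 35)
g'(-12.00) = 0.00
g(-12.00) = -0.04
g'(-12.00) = 0.00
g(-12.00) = -0.04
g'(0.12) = 0.03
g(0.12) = 0.00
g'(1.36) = 0.08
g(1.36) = 0.07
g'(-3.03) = 0.00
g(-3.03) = -0.04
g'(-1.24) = 0.01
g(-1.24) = -0.02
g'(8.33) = -1.75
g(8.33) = 1.88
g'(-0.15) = 0.03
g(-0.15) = -0.00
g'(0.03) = 0.03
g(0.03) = 0.00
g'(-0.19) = 0.03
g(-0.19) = -0.01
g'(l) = l*(12 - 2*l)/(l^2 - 12*l + 35)^2 + 1/(l^2 - 12*l + 35)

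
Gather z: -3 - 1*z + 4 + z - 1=0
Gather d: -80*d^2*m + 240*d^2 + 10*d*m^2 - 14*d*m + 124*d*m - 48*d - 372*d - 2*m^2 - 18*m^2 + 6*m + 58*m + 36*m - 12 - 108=d^2*(240 - 80*m) + d*(10*m^2 + 110*m - 420) - 20*m^2 + 100*m - 120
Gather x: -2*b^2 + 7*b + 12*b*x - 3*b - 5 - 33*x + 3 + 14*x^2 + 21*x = -2*b^2 + 4*b + 14*x^2 + x*(12*b - 12) - 2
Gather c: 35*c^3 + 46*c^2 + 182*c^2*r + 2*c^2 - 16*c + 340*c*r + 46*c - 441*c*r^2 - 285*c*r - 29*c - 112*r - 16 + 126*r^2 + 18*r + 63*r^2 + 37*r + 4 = 35*c^3 + c^2*(182*r + 48) + c*(-441*r^2 + 55*r + 1) + 189*r^2 - 57*r - 12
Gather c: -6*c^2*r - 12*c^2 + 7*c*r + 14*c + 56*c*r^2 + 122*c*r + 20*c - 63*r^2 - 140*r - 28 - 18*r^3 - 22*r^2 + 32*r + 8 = c^2*(-6*r - 12) + c*(56*r^2 + 129*r + 34) - 18*r^3 - 85*r^2 - 108*r - 20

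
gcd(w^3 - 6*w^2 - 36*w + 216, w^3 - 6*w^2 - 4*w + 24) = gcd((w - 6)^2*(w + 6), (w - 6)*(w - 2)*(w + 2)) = w - 6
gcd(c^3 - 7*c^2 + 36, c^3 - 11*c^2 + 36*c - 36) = c^2 - 9*c + 18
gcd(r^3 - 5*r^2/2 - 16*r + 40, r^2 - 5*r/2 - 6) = r - 4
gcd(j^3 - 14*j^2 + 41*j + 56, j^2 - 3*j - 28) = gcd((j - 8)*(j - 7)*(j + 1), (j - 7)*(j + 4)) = j - 7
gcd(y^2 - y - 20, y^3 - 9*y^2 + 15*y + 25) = y - 5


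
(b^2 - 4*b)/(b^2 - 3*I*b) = (b - 4)/(b - 3*I)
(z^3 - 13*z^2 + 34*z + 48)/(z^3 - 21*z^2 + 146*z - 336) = (z + 1)/(z - 7)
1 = 1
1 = 1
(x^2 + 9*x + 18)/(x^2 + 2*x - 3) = (x + 6)/(x - 1)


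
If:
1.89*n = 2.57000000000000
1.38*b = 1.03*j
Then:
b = 0.746376811594203*j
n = 1.36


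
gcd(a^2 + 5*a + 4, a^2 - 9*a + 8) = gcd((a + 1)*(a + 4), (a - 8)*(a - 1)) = 1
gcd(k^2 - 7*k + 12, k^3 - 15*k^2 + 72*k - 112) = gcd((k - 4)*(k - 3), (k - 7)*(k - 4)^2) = k - 4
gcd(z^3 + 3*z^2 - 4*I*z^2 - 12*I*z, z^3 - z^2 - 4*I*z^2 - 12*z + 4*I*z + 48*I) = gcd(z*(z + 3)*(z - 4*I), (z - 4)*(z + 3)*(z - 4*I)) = z^2 + z*(3 - 4*I) - 12*I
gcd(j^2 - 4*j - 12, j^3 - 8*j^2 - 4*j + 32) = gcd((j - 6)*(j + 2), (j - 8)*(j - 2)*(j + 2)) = j + 2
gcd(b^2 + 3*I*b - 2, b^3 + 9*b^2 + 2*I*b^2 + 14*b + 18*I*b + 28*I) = b + 2*I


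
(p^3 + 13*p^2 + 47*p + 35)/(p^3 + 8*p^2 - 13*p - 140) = (p + 1)/(p - 4)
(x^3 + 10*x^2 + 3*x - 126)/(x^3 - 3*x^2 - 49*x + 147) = (x + 6)/(x - 7)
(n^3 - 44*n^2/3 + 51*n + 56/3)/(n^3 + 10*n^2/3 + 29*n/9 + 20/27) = 9*(n^2 - 15*n + 56)/(9*n^2 + 27*n + 20)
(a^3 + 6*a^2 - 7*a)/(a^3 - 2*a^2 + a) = (a + 7)/(a - 1)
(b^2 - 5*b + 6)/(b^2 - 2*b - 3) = (b - 2)/(b + 1)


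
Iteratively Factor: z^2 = (z)*(z)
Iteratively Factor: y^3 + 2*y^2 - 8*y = (y - 2)*(y^2 + 4*y) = (y - 2)*(y + 4)*(y)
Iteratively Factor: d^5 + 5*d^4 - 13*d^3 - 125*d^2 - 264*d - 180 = (d + 3)*(d^4 + 2*d^3 - 19*d^2 - 68*d - 60) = (d + 3)^2*(d^3 - d^2 - 16*d - 20) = (d + 2)*(d + 3)^2*(d^2 - 3*d - 10) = (d - 5)*(d + 2)*(d + 3)^2*(d + 2)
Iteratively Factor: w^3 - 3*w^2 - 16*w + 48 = (w - 4)*(w^2 + w - 12) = (w - 4)*(w - 3)*(w + 4)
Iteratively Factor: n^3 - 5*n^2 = (n)*(n^2 - 5*n) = n*(n - 5)*(n)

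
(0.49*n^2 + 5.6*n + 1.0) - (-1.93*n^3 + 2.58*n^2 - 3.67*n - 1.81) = 1.93*n^3 - 2.09*n^2 + 9.27*n + 2.81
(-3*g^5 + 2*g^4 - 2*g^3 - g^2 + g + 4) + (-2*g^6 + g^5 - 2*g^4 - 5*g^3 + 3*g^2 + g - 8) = -2*g^6 - 2*g^5 - 7*g^3 + 2*g^2 + 2*g - 4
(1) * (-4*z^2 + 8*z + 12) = -4*z^2 + 8*z + 12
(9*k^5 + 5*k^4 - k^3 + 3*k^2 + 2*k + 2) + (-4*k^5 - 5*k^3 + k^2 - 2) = 5*k^5 + 5*k^4 - 6*k^3 + 4*k^2 + 2*k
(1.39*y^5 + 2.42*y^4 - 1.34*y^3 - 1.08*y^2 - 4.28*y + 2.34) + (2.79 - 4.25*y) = 1.39*y^5 + 2.42*y^4 - 1.34*y^3 - 1.08*y^2 - 8.53*y + 5.13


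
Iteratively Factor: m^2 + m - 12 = (m - 3)*(m + 4)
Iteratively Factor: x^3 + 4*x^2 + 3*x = (x + 3)*(x^2 + x) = (x + 1)*(x + 3)*(x)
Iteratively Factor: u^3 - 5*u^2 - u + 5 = (u + 1)*(u^2 - 6*u + 5) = (u - 5)*(u + 1)*(u - 1)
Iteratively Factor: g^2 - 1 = (g + 1)*(g - 1)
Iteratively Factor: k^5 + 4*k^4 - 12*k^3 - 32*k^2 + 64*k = (k - 2)*(k^4 + 6*k^3 - 32*k) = (k - 2)^2*(k^3 + 8*k^2 + 16*k) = (k - 2)^2*(k + 4)*(k^2 + 4*k) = (k - 2)^2*(k + 4)^2*(k)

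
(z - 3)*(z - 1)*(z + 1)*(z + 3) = z^4 - 10*z^2 + 9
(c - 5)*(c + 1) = c^2 - 4*c - 5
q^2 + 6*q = q*(q + 6)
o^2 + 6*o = o*(o + 6)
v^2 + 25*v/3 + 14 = (v + 7/3)*(v + 6)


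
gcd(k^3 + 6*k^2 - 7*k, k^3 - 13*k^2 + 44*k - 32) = k - 1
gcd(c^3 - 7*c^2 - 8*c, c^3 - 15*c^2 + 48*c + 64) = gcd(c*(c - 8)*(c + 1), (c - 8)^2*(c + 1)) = c^2 - 7*c - 8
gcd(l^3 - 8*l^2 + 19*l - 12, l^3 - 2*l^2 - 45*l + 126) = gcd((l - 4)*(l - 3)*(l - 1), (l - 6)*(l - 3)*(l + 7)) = l - 3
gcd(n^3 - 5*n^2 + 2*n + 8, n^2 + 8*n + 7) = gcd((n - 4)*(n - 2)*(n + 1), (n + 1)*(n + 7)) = n + 1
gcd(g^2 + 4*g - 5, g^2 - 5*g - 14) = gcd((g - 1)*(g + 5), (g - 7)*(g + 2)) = 1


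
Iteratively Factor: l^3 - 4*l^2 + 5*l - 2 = (l - 1)*(l^2 - 3*l + 2) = (l - 2)*(l - 1)*(l - 1)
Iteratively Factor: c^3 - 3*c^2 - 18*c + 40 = (c - 5)*(c^2 + 2*c - 8) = (c - 5)*(c - 2)*(c + 4)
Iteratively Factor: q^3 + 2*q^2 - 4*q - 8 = (q + 2)*(q^2 - 4) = (q - 2)*(q + 2)*(q + 2)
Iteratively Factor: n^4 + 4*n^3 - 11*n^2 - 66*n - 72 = (n + 3)*(n^3 + n^2 - 14*n - 24) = (n + 2)*(n + 3)*(n^2 - n - 12) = (n - 4)*(n + 2)*(n + 3)*(n + 3)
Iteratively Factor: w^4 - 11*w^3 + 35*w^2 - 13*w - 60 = (w + 1)*(w^3 - 12*w^2 + 47*w - 60) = (w - 3)*(w + 1)*(w^2 - 9*w + 20) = (w - 4)*(w - 3)*(w + 1)*(w - 5)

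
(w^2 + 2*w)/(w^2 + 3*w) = (w + 2)/(w + 3)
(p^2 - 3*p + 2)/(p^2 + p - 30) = (p^2 - 3*p + 2)/(p^2 + p - 30)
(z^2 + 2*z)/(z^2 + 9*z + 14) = z/(z + 7)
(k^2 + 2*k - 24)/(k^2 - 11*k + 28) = (k + 6)/(k - 7)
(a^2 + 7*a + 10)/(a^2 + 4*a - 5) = (a + 2)/(a - 1)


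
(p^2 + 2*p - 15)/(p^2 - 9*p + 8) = (p^2 + 2*p - 15)/(p^2 - 9*p + 8)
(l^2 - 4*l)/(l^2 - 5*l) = (l - 4)/(l - 5)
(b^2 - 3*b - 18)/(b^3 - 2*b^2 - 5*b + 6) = (b^2 - 3*b - 18)/(b^3 - 2*b^2 - 5*b + 6)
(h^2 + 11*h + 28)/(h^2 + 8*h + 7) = (h + 4)/(h + 1)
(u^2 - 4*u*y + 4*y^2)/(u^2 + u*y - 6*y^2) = (u - 2*y)/(u + 3*y)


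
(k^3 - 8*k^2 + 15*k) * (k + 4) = k^4 - 4*k^3 - 17*k^2 + 60*k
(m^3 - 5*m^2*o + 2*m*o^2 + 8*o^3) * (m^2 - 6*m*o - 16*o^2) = m^5 - 11*m^4*o + 16*m^3*o^2 + 76*m^2*o^3 - 80*m*o^4 - 128*o^5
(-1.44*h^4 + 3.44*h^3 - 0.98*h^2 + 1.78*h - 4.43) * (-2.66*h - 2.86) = 3.8304*h^5 - 5.032*h^4 - 7.2316*h^3 - 1.932*h^2 + 6.693*h + 12.6698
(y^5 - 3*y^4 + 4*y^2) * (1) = y^5 - 3*y^4 + 4*y^2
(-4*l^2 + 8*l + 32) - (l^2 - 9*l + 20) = -5*l^2 + 17*l + 12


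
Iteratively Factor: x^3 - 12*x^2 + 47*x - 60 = (x - 4)*(x^2 - 8*x + 15) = (x - 5)*(x - 4)*(x - 3)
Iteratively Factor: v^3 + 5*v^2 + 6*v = (v + 2)*(v^2 + 3*v) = (v + 2)*(v + 3)*(v)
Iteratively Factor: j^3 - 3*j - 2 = (j - 2)*(j^2 + 2*j + 1) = (j - 2)*(j + 1)*(j + 1)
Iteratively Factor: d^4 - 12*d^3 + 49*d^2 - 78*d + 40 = (d - 4)*(d^3 - 8*d^2 + 17*d - 10) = (d - 5)*(d - 4)*(d^2 - 3*d + 2) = (d - 5)*(d - 4)*(d - 1)*(d - 2)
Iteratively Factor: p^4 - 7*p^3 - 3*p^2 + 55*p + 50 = (p - 5)*(p^3 - 2*p^2 - 13*p - 10) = (p - 5)^2*(p^2 + 3*p + 2) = (p - 5)^2*(p + 2)*(p + 1)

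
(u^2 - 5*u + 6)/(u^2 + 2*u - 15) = (u - 2)/(u + 5)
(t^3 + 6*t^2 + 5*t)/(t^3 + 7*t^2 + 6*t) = (t + 5)/(t + 6)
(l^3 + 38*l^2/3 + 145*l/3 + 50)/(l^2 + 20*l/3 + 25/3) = l + 6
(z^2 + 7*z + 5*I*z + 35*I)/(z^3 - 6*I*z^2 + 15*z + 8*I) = (z^2 + z*(7 + 5*I) + 35*I)/(z^3 - 6*I*z^2 + 15*z + 8*I)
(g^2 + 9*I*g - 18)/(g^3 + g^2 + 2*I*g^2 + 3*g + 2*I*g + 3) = (g + 6*I)/(g^2 + g*(1 - I) - I)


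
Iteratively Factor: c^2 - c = (c)*(c - 1)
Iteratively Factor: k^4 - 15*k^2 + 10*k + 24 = (k - 3)*(k^3 + 3*k^2 - 6*k - 8) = (k - 3)*(k + 1)*(k^2 + 2*k - 8) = (k - 3)*(k - 2)*(k + 1)*(k + 4)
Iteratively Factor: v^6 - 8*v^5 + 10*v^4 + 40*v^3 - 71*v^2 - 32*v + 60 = (v - 5)*(v^5 - 3*v^4 - 5*v^3 + 15*v^2 + 4*v - 12) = (v - 5)*(v - 1)*(v^4 - 2*v^3 - 7*v^2 + 8*v + 12) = (v - 5)*(v - 3)*(v - 1)*(v^3 + v^2 - 4*v - 4) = (v - 5)*(v - 3)*(v - 2)*(v - 1)*(v^2 + 3*v + 2) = (v - 5)*(v - 3)*(v - 2)*(v - 1)*(v + 2)*(v + 1)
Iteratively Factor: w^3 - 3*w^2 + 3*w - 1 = (w - 1)*(w^2 - 2*w + 1) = (w - 1)^2*(w - 1)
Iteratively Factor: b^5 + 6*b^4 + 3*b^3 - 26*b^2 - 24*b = (b)*(b^4 + 6*b^3 + 3*b^2 - 26*b - 24) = b*(b + 3)*(b^3 + 3*b^2 - 6*b - 8) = b*(b + 1)*(b + 3)*(b^2 + 2*b - 8) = b*(b + 1)*(b + 3)*(b + 4)*(b - 2)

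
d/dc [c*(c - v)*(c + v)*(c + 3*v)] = 4*c^3 + 9*c^2*v - 2*c*v^2 - 3*v^3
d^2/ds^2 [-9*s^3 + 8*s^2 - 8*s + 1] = 16 - 54*s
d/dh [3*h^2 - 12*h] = 6*h - 12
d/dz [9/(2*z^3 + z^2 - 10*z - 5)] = 18*(-3*z^2 - z + 5)/(2*z^3 + z^2 - 10*z - 5)^2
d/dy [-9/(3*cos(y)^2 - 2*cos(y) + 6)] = 18*(1 - 3*cos(y))*sin(y)/(3*cos(y)^2 - 2*cos(y) + 6)^2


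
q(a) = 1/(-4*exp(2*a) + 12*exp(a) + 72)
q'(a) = (8*exp(2*a) - 12*exp(a))/(-4*exp(2*a) + 12*exp(a) + 72)^2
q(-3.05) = 0.01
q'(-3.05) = -0.00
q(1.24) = 0.02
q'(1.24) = 0.01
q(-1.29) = 0.01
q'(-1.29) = -0.00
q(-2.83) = 0.01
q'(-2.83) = -0.00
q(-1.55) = 0.01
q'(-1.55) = -0.00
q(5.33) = -0.00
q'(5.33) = 0.00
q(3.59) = -0.00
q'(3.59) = 0.00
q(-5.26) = 0.01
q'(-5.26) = -0.00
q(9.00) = 0.00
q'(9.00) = 0.00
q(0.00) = 0.01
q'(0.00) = 0.00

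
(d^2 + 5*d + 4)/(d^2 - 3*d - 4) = (d + 4)/(d - 4)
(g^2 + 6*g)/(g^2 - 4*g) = (g + 6)/(g - 4)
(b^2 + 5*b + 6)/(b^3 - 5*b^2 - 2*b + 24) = (b + 3)/(b^2 - 7*b + 12)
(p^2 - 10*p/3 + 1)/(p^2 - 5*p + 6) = (p - 1/3)/(p - 2)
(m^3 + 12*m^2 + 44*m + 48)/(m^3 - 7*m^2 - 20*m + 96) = (m^2 + 8*m + 12)/(m^2 - 11*m + 24)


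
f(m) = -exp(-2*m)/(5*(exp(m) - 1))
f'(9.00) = 0.00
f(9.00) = 0.00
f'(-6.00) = -65182.60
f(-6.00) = 32631.84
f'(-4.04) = -1303.05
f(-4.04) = 657.42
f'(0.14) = 9.71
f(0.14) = -1.01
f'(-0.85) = -2.40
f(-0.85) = 1.91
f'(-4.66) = -4484.72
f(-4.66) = 2253.13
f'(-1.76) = -14.63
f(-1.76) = 8.16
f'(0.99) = 0.06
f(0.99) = -0.02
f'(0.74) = 0.16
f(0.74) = -0.04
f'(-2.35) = -46.05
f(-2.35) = 24.31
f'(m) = 2*exp(-2*m)/(5*(exp(m) - 1)) + exp(-m)/(5*(exp(m) - 1)^2) = (3*exp(m) - 2)*exp(-2*m)/(5*(1 - exp(m))^2)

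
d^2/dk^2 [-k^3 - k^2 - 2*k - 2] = -6*k - 2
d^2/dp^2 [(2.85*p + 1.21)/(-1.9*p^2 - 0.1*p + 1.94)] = (-(2.85*p + 1.21)*(3.8*p + 0.1)*(7.6*p + 0.2) + (32.49*p + 5.168)*(1.9*p^2 + 0.1*p - 1.94))/(1.9*p^2 + 0.1*p - 1.94)^3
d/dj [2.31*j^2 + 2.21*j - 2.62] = 4.62*j + 2.21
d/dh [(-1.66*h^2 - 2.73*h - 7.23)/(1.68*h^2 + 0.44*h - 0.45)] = (3.856*h^2 + 25.7868*h + 4.4097)/(2.8224*h^4 + 1.4784*h^3 - 1.3184*h^2 - 0.396*h + 0.2025)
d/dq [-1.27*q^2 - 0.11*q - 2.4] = -2.54*q - 0.11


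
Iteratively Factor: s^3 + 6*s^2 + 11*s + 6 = (s + 1)*(s^2 + 5*s + 6) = (s + 1)*(s + 3)*(s + 2)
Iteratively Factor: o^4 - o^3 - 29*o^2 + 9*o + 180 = (o - 3)*(o^3 + 2*o^2 - 23*o - 60) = (o - 3)*(o + 4)*(o^2 - 2*o - 15) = (o - 5)*(o - 3)*(o + 4)*(o + 3)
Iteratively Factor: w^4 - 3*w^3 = (w)*(w^3 - 3*w^2) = w^2*(w^2 - 3*w) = w^3*(w - 3)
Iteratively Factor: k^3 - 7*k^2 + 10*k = (k)*(k^2 - 7*k + 10) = k*(k - 5)*(k - 2)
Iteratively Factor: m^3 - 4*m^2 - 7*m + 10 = (m + 2)*(m^2 - 6*m + 5) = (m - 5)*(m + 2)*(m - 1)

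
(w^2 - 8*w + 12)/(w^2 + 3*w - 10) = (w - 6)/(w + 5)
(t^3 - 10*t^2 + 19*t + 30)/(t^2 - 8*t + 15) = (t^2 - 5*t - 6)/(t - 3)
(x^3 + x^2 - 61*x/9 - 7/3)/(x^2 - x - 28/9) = (3*x^2 + 10*x + 3)/(3*x + 4)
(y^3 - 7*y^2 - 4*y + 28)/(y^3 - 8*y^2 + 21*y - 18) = (y^2 - 5*y - 14)/(y^2 - 6*y + 9)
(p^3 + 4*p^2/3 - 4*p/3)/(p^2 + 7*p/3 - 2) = p*(p + 2)/(p + 3)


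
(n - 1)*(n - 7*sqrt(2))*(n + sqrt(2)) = n^3 - 6*sqrt(2)*n^2 - n^2 - 14*n + 6*sqrt(2)*n + 14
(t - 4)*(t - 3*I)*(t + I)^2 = t^4 - 4*t^3 - I*t^3 + 5*t^2 + 4*I*t^2 - 20*t + 3*I*t - 12*I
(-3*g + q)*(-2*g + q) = 6*g^2 - 5*g*q + q^2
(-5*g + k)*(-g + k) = 5*g^2 - 6*g*k + k^2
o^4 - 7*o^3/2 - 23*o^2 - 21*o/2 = o*(o - 7)*(o + 1/2)*(o + 3)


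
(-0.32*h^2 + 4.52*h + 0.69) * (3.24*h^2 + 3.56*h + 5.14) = -1.0368*h^4 + 13.5056*h^3 + 16.682*h^2 + 25.6892*h + 3.5466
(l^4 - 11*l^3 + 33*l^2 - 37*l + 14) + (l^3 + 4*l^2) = l^4 - 10*l^3 + 37*l^2 - 37*l + 14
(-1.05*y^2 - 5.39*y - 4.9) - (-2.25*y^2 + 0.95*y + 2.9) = 1.2*y^2 - 6.34*y - 7.8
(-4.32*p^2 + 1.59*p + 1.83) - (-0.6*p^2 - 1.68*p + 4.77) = -3.72*p^2 + 3.27*p - 2.94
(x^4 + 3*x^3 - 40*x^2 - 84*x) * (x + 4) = x^5 + 7*x^4 - 28*x^3 - 244*x^2 - 336*x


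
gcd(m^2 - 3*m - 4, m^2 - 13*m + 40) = 1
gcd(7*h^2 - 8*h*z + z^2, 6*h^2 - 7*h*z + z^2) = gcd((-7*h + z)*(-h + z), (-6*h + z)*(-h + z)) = -h + z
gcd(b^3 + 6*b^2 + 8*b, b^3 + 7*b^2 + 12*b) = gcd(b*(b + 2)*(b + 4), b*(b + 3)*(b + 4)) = b^2 + 4*b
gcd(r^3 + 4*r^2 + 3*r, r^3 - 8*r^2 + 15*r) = r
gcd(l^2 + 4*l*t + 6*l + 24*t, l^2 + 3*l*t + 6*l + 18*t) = l + 6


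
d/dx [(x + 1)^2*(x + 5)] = (x + 1)*(3*x + 11)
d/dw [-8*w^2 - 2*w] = -16*w - 2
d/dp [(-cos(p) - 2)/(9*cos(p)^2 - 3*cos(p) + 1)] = (-9*cos(p)^2 - 36*cos(p) + 7)*sin(p)/(9*sin(p)^2 + 3*cos(p) - 10)^2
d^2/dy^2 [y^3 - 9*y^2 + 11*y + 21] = 6*y - 18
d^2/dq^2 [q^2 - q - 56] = 2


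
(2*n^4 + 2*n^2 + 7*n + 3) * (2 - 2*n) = -4*n^5 + 4*n^4 - 4*n^3 - 10*n^2 + 8*n + 6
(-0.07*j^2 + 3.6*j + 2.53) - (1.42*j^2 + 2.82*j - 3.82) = -1.49*j^2 + 0.78*j + 6.35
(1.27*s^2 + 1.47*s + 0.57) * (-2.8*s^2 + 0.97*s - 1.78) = -3.556*s^4 - 2.8841*s^3 - 2.4307*s^2 - 2.0637*s - 1.0146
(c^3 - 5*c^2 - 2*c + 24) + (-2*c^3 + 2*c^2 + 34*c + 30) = -c^3 - 3*c^2 + 32*c + 54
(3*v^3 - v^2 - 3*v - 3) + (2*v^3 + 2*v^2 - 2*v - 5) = 5*v^3 + v^2 - 5*v - 8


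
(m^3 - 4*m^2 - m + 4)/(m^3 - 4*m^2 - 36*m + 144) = (m^2 - 1)/(m^2 - 36)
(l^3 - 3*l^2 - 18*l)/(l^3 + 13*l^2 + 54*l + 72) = l*(l - 6)/(l^2 + 10*l + 24)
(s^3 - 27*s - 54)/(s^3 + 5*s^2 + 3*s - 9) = (s - 6)/(s - 1)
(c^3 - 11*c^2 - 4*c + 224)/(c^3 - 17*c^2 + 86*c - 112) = (c + 4)/(c - 2)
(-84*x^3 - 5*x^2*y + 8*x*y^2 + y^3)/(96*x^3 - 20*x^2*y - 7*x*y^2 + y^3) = (-7*x - y)/(8*x - y)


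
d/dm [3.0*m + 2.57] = 3.00000000000000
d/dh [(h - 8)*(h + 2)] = 2*h - 6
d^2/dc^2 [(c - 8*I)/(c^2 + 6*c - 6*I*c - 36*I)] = 2*(4*(c - 8*I)*(c + 3 - 3*I)^2 + (-3*c - 6 + 14*I)*(c^2 + 6*c - 6*I*c - 36*I))/(c^2 + 6*c - 6*I*c - 36*I)^3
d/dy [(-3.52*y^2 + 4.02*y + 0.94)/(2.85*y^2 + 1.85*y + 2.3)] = (-17.969*y^2 - 21.55*y + 7.507)/(8.1225*y^4 + 10.545*y^3 + 16.5325*y^2 + 8.51*y + 5.29)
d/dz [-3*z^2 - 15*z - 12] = -6*z - 15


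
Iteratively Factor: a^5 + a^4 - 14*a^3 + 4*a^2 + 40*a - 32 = (a - 2)*(a^4 + 3*a^3 - 8*a^2 - 12*a + 16) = (a - 2)*(a + 2)*(a^3 + a^2 - 10*a + 8) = (a - 2)*(a - 1)*(a + 2)*(a^2 + 2*a - 8) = (a - 2)*(a - 1)*(a + 2)*(a + 4)*(a - 2)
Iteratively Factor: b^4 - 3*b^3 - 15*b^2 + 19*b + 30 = (b - 2)*(b^3 - b^2 - 17*b - 15) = (b - 5)*(b - 2)*(b^2 + 4*b + 3) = (b - 5)*(b - 2)*(b + 3)*(b + 1)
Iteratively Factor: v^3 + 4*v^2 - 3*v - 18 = (v + 3)*(v^2 + v - 6) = (v - 2)*(v + 3)*(v + 3)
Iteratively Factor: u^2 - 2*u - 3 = (u - 3)*(u + 1)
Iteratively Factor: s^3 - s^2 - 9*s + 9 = (s + 3)*(s^2 - 4*s + 3) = (s - 1)*(s + 3)*(s - 3)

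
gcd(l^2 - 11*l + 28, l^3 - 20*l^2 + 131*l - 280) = l - 7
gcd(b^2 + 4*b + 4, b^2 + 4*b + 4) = b^2 + 4*b + 4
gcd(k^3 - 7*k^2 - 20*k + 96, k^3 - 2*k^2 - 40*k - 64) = k^2 - 4*k - 32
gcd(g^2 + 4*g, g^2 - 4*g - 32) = g + 4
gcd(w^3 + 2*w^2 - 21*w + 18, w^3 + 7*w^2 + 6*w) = w + 6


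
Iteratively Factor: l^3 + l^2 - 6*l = (l)*(l^2 + l - 6) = l*(l - 2)*(l + 3)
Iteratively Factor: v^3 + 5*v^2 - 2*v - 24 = (v + 4)*(v^2 + v - 6) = (v - 2)*(v + 4)*(v + 3)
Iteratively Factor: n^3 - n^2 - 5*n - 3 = (n - 3)*(n^2 + 2*n + 1) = (n - 3)*(n + 1)*(n + 1)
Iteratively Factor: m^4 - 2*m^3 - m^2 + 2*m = (m - 2)*(m^3 - m) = (m - 2)*(m - 1)*(m^2 + m) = m*(m - 2)*(m - 1)*(m + 1)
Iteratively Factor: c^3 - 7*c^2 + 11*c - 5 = (c - 1)*(c^2 - 6*c + 5) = (c - 5)*(c - 1)*(c - 1)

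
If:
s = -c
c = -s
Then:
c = -s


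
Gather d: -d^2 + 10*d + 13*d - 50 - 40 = -d^2 + 23*d - 90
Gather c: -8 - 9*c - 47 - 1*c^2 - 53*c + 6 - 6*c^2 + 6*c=-7*c^2 - 56*c - 49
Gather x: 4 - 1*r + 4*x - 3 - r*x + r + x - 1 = x*(5 - r)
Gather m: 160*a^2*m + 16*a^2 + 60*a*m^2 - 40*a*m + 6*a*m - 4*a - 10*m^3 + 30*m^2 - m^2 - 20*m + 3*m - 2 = 16*a^2 - 4*a - 10*m^3 + m^2*(60*a + 29) + m*(160*a^2 - 34*a - 17) - 2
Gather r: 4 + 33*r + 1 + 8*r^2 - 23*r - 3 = 8*r^2 + 10*r + 2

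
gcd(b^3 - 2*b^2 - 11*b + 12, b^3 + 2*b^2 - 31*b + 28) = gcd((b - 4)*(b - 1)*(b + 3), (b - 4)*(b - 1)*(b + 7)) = b^2 - 5*b + 4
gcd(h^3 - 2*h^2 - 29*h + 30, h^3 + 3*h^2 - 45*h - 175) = h + 5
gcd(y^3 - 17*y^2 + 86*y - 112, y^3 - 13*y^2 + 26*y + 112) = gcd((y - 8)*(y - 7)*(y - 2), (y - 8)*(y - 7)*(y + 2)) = y^2 - 15*y + 56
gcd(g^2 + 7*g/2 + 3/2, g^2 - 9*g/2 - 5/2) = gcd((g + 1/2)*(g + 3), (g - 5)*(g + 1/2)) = g + 1/2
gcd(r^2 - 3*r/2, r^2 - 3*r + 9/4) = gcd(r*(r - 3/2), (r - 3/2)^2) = r - 3/2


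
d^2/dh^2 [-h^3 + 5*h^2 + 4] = 10 - 6*h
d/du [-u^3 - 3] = -3*u^2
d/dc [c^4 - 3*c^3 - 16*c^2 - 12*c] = 4*c^3 - 9*c^2 - 32*c - 12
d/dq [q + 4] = 1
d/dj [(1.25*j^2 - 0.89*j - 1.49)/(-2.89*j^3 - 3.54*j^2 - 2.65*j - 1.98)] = (3.6125*j^4 - 5.1442*j^3 - 19.3814*j^2 - 15.4992*j - 2.1863)/(8.3521*j^6 + 20.4612*j^5 + 27.8486*j^4 + 30.2064*j^3 + 21.0409*j^2 + 10.494*j + 3.9204)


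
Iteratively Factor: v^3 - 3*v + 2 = (v - 1)*(v^2 + v - 2) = (v - 1)*(v + 2)*(v - 1)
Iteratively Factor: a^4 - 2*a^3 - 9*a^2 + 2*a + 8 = (a - 1)*(a^3 - a^2 - 10*a - 8) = (a - 1)*(a + 1)*(a^2 - 2*a - 8) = (a - 1)*(a + 1)*(a + 2)*(a - 4)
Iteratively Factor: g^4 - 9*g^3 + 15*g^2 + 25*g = (g - 5)*(g^3 - 4*g^2 - 5*g) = (g - 5)^2*(g^2 + g) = g*(g - 5)^2*(g + 1)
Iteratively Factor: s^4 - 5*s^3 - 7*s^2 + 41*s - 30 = (s - 1)*(s^3 - 4*s^2 - 11*s + 30) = (s - 5)*(s - 1)*(s^2 + s - 6) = (s - 5)*(s - 2)*(s - 1)*(s + 3)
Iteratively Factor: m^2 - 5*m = (m - 5)*(m)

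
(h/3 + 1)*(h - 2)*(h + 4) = h^3/3 + 5*h^2/3 - 2*h/3 - 8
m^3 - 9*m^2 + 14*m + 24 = (m - 6)*(m - 4)*(m + 1)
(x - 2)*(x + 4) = x^2 + 2*x - 8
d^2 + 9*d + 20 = (d + 4)*(d + 5)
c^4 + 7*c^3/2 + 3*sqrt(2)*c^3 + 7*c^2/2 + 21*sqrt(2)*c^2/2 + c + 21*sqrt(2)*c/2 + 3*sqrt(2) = (c + 1/2)*(c + 1)*(c + 2)*(c + 3*sqrt(2))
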